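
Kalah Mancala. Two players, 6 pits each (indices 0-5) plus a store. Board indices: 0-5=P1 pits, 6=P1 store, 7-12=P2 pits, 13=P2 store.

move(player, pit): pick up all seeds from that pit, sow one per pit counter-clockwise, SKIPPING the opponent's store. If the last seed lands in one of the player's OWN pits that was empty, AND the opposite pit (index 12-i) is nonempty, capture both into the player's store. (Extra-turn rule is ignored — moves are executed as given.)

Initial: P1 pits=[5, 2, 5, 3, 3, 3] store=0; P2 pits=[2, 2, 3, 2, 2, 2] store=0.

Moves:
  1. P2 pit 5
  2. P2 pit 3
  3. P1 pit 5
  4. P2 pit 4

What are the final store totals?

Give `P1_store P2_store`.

Answer: 1 9

Derivation:
Move 1: P2 pit5 -> P1=[6,2,5,3,3,3](0) P2=[2,2,3,2,2,0](1)
Move 2: P2 pit3 -> P1=[0,2,5,3,3,3](0) P2=[2,2,3,0,3,0](8)
Move 3: P1 pit5 -> P1=[0,2,5,3,3,0](1) P2=[3,3,3,0,3,0](8)
Move 4: P2 pit4 -> P1=[1,2,5,3,3,0](1) P2=[3,3,3,0,0,1](9)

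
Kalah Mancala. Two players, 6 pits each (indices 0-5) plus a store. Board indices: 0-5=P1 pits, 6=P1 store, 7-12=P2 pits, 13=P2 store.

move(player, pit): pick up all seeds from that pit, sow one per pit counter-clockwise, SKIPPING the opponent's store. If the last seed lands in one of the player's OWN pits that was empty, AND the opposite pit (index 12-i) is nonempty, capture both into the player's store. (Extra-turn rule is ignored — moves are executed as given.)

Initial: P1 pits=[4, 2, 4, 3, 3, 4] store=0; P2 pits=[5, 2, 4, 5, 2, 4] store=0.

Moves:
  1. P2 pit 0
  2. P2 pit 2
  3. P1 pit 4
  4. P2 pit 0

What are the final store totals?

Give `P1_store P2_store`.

Move 1: P2 pit0 -> P1=[4,2,4,3,3,4](0) P2=[0,3,5,6,3,5](0)
Move 2: P2 pit2 -> P1=[5,2,4,3,3,4](0) P2=[0,3,0,7,4,6](1)
Move 3: P1 pit4 -> P1=[5,2,4,3,0,5](1) P2=[1,3,0,7,4,6](1)
Move 4: P2 pit0 -> P1=[5,2,4,3,0,5](1) P2=[0,4,0,7,4,6](1)

Answer: 1 1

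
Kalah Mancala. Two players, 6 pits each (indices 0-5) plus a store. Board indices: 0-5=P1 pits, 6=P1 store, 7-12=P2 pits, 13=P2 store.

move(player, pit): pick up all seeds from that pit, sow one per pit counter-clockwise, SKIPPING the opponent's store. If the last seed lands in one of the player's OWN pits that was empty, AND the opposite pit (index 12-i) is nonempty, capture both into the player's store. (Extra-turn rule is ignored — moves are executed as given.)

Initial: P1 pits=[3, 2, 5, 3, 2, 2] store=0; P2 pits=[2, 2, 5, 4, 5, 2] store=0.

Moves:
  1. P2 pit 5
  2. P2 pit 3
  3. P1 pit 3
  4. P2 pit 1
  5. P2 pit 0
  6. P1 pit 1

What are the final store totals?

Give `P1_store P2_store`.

Answer: 9 8

Derivation:
Move 1: P2 pit5 -> P1=[4,2,5,3,2,2](0) P2=[2,2,5,4,5,0](1)
Move 2: P2 pit3 -> P1=[5,2,5,3,2,2](0) P2=[2,2,5,0,6,1](2)
Move 3: P1 pit3 -> P1=[5,2,5,0,3,3](1) P2=[2,2,5,0,6,1](2)
Move 4: P2 pit1 -> P1=[5,2,0,0,3,3](1) P2=[2,0,6,0,6,1](8)
Move 5: P2 pit0 -> P1=[5,2,0,0,3,3](1) P2=[0,1,7,0,6,1](8)
Move 6: P1 pit1 -> P1=[5,0,1,0,3,3](9) P2=[0,1,0,0,6,1](8)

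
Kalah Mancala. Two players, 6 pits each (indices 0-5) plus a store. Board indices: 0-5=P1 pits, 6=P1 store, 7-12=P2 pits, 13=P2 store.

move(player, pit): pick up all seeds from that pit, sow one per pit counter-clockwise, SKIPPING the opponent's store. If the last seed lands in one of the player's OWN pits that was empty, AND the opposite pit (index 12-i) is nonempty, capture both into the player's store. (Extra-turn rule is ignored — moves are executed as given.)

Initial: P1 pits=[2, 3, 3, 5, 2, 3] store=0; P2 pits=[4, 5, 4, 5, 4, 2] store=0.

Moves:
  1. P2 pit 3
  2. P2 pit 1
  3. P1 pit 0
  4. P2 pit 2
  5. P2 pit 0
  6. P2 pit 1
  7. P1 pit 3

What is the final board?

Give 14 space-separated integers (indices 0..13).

Answer: 1 5 4 0 3 4 1 1 1 3 3 8 5 3

Derivation:
Move 1: P2 pit3 -> P1=[3,4,3,5,2,3](0) P2=[4,5,4,0,5,3](1)
Move 2: P2 pit1 -> P1=[3,4,3,5,2,3](0) P2=[4,0,5,1,6,4](2)
Move 3: P1 pit0 -> P1=[0,5,4,6,2,3](0) P2=[4,0,5,1,6,4](2)
Move 4: P2 pit2 -> P1=[1,5,4,6,2,3](0) P2=[4,0,0,2,7,5](3)
Move 5: P2 pit0 -> P1=[1,5,4,6,2,3](0) P2=[0,1,1,3,8,5](3)
Move 6: P2 pit1 -> P1=[1,5,4,6,2,3](0) P2=[0,0,2,3,8,5](3)
Move 7: P1 pit3 -> P1=[1,5,4,0,3,4](1) P2=[1,1,3,3,8,5](3)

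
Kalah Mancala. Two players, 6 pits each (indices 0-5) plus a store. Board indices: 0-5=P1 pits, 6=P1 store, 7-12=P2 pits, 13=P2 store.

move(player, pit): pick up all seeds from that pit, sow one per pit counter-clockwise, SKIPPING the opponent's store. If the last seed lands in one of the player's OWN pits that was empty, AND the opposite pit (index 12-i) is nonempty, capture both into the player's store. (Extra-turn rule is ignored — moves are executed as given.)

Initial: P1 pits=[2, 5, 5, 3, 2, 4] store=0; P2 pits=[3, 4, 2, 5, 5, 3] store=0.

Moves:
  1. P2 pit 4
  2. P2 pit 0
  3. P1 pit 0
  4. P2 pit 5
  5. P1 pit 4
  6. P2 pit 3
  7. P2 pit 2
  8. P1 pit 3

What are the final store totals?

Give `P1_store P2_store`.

Answer: 2 3

Derivation:
Move 1: P2 pit4 -> P1=[3,6,6,3,2,4](0) P2=[3,4,2,5,0,4](1)
Move 2: P2 pit0 -> P1=[3,6,6,3,2,4](0) P2=[0,5,3,6,0,4](1)
Move 3: P1 pit0 -> P1=[0,7,7,4,2,4](0) P2=[0,5,3,6,0,4](1)
Move 4: P2 pit5 -> P1=[1,8,8,4,2,4](0) P2=[0,5,3,6,0,0](2)
Move 5: P1 pit4 -> P1=[1,8,8,4,0,5](1) P2=[0,5,3,6,0,0](2)
Move 6: P2 pit3 -> P1=[2,9,9,4,0,5](1) P2=[0,5,3,0,1,1](3)
Move 7: P2 pit2 -> P1=[2,9,9,4,0,5](1) P2=[0,5,0,1,2,2](3)
Move 8: P1 pit3 -> P1=[2,9,9,0,1,6](2) P2=[1,5,0,1,2,2](3)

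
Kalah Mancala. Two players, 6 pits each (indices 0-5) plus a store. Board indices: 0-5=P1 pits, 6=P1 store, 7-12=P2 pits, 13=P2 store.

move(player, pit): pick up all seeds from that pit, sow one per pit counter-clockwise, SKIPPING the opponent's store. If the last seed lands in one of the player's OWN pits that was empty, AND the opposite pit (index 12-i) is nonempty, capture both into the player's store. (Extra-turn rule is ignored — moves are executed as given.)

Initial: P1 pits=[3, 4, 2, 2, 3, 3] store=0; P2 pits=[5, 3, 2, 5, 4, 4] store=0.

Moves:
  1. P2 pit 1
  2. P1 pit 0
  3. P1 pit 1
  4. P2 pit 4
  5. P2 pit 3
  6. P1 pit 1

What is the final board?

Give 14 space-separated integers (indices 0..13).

Move 1: P2 pit1 -> P1=[3,4,2,2,3,3](0) P2=[5,0,3,6,5,4](0)
Move 2: P1 pit0 -> P1=[0,5,3,3,3,3](0) P2=[5,0,3,6,5,4](0)
Move 3: P1 pit1 -> P1=[0,0,4,4,4,4](1) P2=[5,0,3,6,5,4](0)
Move 4: P2 pit4 -> P1=[1,1,5,4,4,4](1) P2=[5,0,3,6,0,5](1)
Move 5: P2 pit3 -> P1=[2,2,6,4,4,4](1) P2=[5,0,3,0,1,6](2)
Move 6: P1 pit1 -> P1=[2,0,7,5,4,4](1) P2=[5,0,3,0,1,6](2)

Answer: 2 0 7 5 4 4 1 5 0 3 0 1 6 2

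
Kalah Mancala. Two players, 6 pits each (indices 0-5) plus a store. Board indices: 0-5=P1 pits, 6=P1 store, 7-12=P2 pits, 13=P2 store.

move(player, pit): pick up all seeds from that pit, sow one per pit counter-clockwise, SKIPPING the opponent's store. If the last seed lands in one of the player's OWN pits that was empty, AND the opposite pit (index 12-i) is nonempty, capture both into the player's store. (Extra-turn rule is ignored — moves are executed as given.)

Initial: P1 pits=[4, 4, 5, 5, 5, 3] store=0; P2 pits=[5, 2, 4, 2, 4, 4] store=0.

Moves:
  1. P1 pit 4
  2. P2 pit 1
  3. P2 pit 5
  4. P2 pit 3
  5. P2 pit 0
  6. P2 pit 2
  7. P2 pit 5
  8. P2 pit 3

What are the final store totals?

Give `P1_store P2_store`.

Answer: 1 13

Derivation:
Move 1: P1 pit4 -> P1=[4,4,5,5,0,4](1) P2=[6,3,5,2,4,4](0)
Move 2: P2 pit1 -> P1=[4,4,5,5,0,4](1) P2=[6,0,6,3,5,4](0)
Move 3: P2 pit5 -> P1=[5,5,6,5,0,4](1) P2=[6,0,6,3,5,0](1)
Move 4: P2 pit3 -> P1=[5,5,6,5,0,4](1) P2=[6,0,6,0,6,1](2)
Move 5: P2 pit0 -> P1=[5,5,6,5,0,4](1) P2=[0,1,7,1,7,2](3)
Move 6: P2 pit2 -> P1=[6,6,7,5,0,4](1) P2=[0,1,0,2,8,3](4)
Move 7: P2 pit5 -> P1=[7,7,7,5,0,4](1) P2=[0,1,0,2,8,0](5)
Move 8: P2 pit3 -> P1=[0,7,7,5,0,4](1) P2=[0,1,0,0,9,0](13)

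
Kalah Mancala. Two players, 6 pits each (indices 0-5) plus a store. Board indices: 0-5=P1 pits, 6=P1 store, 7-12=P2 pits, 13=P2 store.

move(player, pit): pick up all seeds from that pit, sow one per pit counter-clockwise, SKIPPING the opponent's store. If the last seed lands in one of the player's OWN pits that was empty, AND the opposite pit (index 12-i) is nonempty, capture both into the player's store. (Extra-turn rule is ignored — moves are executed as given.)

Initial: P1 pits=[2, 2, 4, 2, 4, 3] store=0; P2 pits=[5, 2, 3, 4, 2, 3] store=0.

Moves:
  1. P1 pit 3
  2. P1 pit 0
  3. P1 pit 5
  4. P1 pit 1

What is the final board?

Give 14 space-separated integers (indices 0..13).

Answer: 0 0 6 1 6 0 1 6 3 4 4 2 3 0

Derivation:
Move 1: P1 pit3 -> P1=[2,2,4,0,5,4](0) P2=[5,2,3,4,2,3](0)
Move 2: P1 pit0 -> P1=[0,3,5,0,5,4](0) P2=[5,2,3,4,2,3](0)
Move 3: P1 pit5 -> P1=[0,3,5,0,5,0](1) P2=[6,3,4,4,2,3](0)
Move 4: P1 pit1 -> P1=[0,0,6,1,6,0](1) P2=[6,3,4,4,2,3](0)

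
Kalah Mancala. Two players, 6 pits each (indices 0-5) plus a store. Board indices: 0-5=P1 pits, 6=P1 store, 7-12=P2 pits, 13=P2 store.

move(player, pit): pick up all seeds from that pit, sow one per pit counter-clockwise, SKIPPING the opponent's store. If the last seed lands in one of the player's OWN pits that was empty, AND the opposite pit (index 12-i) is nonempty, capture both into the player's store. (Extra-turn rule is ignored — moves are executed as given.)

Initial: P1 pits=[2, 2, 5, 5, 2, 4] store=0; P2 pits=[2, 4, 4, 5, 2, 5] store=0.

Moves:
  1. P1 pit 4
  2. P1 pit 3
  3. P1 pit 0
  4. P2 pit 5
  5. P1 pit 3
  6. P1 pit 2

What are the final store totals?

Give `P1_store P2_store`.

Answer: 3 1

Derivation:
Move 1: P1 pit4 -> P1=[2,2,5,5,0,5](1) P2=[2,4,4,5,2,5](0)
Move 2: P1 pit3 -> P1=[2,2,5,0,1,6](2) P2=[3,5,4,5,2,5](0)
Move 3: P1 pit0 -> P1=[0,3,6,0,1,6](2) P2=[3,5,4,5,2,5](0)
Move 4: P2 pit5 -> P1=[1,4,7,1,1,6](2) P2=[3,5,4,5,2,0](1)
Move 5: P1 pit3 -> P1=[1,4,7,0,2,6](2) P2=[3,5,4,5,2,0](1)
Move 6: P1 pit2 -> P1=[1,4,0,1,3,7](3) P2=[4,6,5,5,2,0](1)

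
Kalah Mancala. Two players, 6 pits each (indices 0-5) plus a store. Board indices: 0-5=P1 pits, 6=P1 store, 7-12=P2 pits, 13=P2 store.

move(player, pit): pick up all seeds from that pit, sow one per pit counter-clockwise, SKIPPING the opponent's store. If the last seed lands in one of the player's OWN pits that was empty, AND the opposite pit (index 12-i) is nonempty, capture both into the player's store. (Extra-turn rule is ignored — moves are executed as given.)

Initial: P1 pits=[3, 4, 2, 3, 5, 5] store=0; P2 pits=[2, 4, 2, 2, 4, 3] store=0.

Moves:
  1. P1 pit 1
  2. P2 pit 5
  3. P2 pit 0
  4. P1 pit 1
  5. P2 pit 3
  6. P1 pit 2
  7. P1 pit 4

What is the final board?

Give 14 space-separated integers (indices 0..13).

Answer: 0 0 0 5 0 8 2 1 6 4 1 6 0 6

Derivation:
Move 1: P1 pit1 -> P1=[3,0,3,4,6,6](0) P2=[2,4,2,2,4,3](0)
Move 2: P2 pit5 -> P1=[4,1,3,4,6,6](0) P2=[2,4,2,2,4,0](1)
Move 3: P2 pit0 -> P1=[4,1,3,4,6,6](0) P2=[0,5,3,2,4,0](1)
Move 4: P1 pit1 -> P1=[4,0,4,4,6,6](0) P2=[0,5,3,2,4,0](1)
Move 5: P2 pit3 -> P1=[0,0,4,4,6,6](0) P2=[0,5,3,0,5,0](6)
Move 6: P1 pit2 -> P1=[0,0,0,5,7,7](1) P2=[0,5,3,0,5,0](6)
Move 7: P1 pit4 -> P1=[0,0,0,5,0,8](2) P2=[1,6,4,1,6,0](6)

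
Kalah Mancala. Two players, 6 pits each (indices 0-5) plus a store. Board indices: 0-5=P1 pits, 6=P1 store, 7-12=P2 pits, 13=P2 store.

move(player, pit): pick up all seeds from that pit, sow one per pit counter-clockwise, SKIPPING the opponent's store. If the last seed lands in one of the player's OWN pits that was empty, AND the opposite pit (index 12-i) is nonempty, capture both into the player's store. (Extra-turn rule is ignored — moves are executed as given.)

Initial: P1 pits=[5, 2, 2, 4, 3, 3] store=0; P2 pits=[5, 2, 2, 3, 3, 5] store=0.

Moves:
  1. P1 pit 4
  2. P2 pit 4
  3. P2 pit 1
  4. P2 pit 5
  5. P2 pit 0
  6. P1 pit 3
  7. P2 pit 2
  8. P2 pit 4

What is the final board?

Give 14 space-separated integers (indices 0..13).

Move 1: P1 pit4 -> P1=[5,2,2,4,0,4](1) P2=[6,2,2,3,3,5](0)
Move 2: P2 pit4 -> P1=[6,2,2,4,0,4](1) P2=[6,2,2,3,0,6](1)
Move 3: P2 pit1 -> P1=[6,2,2,4,0,4](1) P2=[6,0,3,4,0,6](1)
Move 4: P2 pit5 -> P1=[7,3,3,5,1,4](1) P2=[6,0,3,4,0,0](2)
Move 5: P2 pit0 -> P1=[7,3,3,5,1,4](1) P2=[0,1,4,5,1,1](3)
Move 6: P1 pit3 -> P1=[7,3,3,0,2,5](2) P2=[1,2,4,5,1,1](3)
Move 7: P2 pit2 -> P1=[7,3,3,0,2,5](2) P2=[1,2,0,6,2,2](4)
Move 8: P2 pit4 -> P1=[7,3,3,0,2,5](2) P2=[1,2,0,6,0,3](5)

Answer: 7 3 3 0 2 5 2 1 2 0 6 0 3 5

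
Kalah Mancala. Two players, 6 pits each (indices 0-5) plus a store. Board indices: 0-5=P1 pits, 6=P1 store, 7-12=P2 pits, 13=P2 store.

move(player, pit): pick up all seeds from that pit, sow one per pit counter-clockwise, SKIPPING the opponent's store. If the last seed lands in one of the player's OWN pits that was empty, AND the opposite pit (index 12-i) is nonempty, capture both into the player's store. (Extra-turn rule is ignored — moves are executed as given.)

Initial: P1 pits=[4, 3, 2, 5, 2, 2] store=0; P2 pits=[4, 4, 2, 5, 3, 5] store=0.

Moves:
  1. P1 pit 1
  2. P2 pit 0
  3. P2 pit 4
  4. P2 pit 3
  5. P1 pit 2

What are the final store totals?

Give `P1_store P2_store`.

Move 1: P1 pit1 -> P1=[4,0,3,6,3,2](0) P2=[4,4,2,5,3,5](0)
Move 2: P2 pit0 -> P1=[4,0,3,6,3,2](0) P2=[0,5,3,6,4,5](0)
Move 3: P2 pit4 -> P1=[5,1,3,6,3,2](0) P2=[0,5,3,6,0,6](1)
Move 4: P2 pit3 -> P1=[6,2,4,6,3,2](0) P2=[0,5,3,0,1,7](2)
Move 5: P1 pit2 -> P1=[6,2,0,7,4,3](1) P2=[0,5,3,0,1,7](2)

Answer: 1 2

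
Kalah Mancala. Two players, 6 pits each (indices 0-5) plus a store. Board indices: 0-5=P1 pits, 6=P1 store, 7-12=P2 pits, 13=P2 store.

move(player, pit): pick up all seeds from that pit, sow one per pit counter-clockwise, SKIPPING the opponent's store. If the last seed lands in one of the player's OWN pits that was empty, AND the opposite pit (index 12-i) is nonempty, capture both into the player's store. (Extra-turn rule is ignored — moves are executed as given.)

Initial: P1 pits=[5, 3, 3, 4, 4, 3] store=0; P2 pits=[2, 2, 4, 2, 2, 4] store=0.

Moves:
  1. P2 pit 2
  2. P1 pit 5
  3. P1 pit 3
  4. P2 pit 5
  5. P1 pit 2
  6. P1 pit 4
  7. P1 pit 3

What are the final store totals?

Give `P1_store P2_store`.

Answer: 4 2

Derivation:
Move 1: P2 pit2 -> P1=[5,3,3,4,4,3](0) P2=[2,2,0,3,3,5](1)
Move 2: P1 pit5 -> P1=[5,3,3,4,4,0](1) P2=[3,3,0,3,3,5](1)
Move 3: P1 pit3 -> P1=[5,3,3,0,5,1](2) P2=[4,3,0,3,3,5](1)
Move 4: P2 pit5 -> P1=[6,4,4,1,5,1](2) P2=[4,3,0,3,3,0](2)
Move 5: P1 pit2 -> P1=[6,4,0,2,6,2](3) P2=[4,3,0,3,3,0](2)
Move 6: P1 pit4 -> P1=[6,4,0,2,0,3](4) P2=[5,4,1,4,3,0](2)
Move 7: P1 pit3 -> P1=[6,4,0,0,1,4](4) P2=[5,4,1,4,3,0](2)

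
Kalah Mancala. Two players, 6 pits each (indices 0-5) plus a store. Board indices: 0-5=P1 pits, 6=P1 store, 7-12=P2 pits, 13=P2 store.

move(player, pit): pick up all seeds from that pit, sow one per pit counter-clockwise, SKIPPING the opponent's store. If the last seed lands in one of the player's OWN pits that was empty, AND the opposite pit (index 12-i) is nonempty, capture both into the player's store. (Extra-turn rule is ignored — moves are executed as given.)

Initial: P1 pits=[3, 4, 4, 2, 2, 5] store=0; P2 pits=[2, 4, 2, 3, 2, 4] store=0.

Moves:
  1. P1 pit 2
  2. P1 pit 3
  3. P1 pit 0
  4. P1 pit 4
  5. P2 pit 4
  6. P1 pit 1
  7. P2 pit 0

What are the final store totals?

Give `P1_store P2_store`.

Answer: 7 1

Derivation:
Move 1: P1 pit2 -> P1=[3,4,0,3,3,6](1) P2=[2,4,2,3,2,4](0)
Move 2: P1 pit3 -> P1=[3,4,0,0,4,7](2) P2=[2,4,2,3,2,4](0)
Move 3: P1 pit0 -> P1=[0,5,1,0,4,7](5) P2=[2,4,0,3,2,4](0)
Move 4: P1 pit4 -> P1=[0,5,1,0,0,8](6) P2=[3,5,0,3,2,4](0)
Move 5: P2 pit4 -> P1=[0,5,1,0,0,8](6) P2=[3,5,0,3,0,5](1)
Move 6: P1 pit1 -> P1=[0,0,2,1,1,9](7) P2=[3,5,0,3,0,5](1)
Move 7: P2 pit0 -> P1=[0,0,2,1,1,9](7) P2=[0,6,1,4,0,5](1)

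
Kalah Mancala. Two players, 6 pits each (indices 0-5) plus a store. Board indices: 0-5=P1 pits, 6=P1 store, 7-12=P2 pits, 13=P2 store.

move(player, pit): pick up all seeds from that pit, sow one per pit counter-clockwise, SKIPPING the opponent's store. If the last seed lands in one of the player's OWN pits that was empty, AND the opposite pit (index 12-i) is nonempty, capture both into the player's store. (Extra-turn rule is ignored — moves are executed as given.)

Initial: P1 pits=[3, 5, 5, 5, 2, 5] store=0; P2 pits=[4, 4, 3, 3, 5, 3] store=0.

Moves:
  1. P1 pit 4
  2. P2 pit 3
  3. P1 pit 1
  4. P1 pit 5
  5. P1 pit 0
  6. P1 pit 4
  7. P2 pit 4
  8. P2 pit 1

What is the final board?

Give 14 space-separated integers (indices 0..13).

Answer: 1 2 8 8 1 0 9 0 0 5 2 1 7 3

Derivation:
Move 1: P1 pit4 -> P1=[3,5,5,5,0,6](1) P2=[4,4,3,3,5,3](0)
Move 2: P2 pit3 -> P1=[3,5,5,5,0,6](1) P2=[4,4,3,0,6,4](1)
Move 3: P1 pit1 -> P1=[3,0,6,6,1,7](2) P2=[4,4,3,0,6,4](1)
Move 4: P1 pit5 -> P1=[3,0,6,6,1,0](3) P2=[5,5,4,1,7,5](1)
Move 5: P1 pit0 -> P1=[0,1,7,7,1,0](3) P2=[5,5,4,1,7,5](1)
Move 6: P1 pit4 -> P1=[0,1,7,7,0,0](9) P2=[0,5,4,1,7,5](1)
Move 7: P2 pit4 -> P1=[1,2,8,8,1,0](9) P2=[0,5,4,1,0,6](2)
Move 8: P2 pit1 -> P1=[1,2,8,8,1,0](9) P2=[0,0,5,2,1,7](3)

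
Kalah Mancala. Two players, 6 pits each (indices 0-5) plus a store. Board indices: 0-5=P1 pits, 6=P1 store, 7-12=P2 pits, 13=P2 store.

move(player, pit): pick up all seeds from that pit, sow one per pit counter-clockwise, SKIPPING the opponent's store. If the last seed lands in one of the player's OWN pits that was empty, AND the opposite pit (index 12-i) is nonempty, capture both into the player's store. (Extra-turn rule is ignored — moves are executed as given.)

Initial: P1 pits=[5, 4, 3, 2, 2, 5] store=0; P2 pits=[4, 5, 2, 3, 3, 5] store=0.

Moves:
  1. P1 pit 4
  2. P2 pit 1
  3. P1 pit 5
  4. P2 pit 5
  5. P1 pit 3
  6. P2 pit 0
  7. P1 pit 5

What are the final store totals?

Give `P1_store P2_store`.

Move 1: P1 pit4 -> P1=[5,4,3,2,0,6](1) P2=[4,5,2,3,3,5](0)
Move 2: P2 pit1 -> P1=[5,4,3,2,0,6](1) P2=[4,0,3,4,4,6](1)
Move 3: P1 pit5 -> P1=[5,4,3,2,0,0](2) P2=[5,1,4,5,5,6](1)
Move 4: P2 pit5 -> P1=[6,5,4,3,1,0](2) P2=[5,1,4,5,5,0](2)
Move 5: P1 pit3 -> P1=[6,5,4,0,2,1](3) P2=[5,1,4,5,5,0](2)
Move 6: P2 pit0 -> P1=[0,5,4,0,2,1](3) P2=[0,2,5,6,6,0](9)
Move 7: P1 pit5 -> P1=[0,5,4,0,2,0](4) P2=[0,2,5,6,6,0](9)

Answer: 4 9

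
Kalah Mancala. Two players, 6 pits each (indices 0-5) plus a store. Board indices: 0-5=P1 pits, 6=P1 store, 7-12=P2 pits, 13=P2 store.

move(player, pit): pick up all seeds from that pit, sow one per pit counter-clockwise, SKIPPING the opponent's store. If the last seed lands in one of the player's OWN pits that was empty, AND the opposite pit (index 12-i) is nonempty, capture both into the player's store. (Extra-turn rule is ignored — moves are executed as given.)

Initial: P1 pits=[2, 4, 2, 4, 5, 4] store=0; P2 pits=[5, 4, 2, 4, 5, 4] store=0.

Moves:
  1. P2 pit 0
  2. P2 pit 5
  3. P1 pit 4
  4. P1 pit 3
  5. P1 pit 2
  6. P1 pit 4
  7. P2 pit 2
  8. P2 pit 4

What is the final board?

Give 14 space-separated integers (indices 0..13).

Move 1: P2 pit0 -> P1=[2,4,2,4,5,4](0) P2=[0,5,3,5,6,5](0)
Move 2: P2 pit5 -> P1=[3,5,3,5,5,4](0) P2=[0,5,3,5,6,0](1)
Move 3: P1 pit4 -> P1=[3,5,3,5,0,5](1) P2=[1,6,4,5,6,0](1)
Move 4: P1 pit3 -> P1=[3,5,3,0,1,6](2) P2=[2,7,4,5,6,0](1)
Move 5: P1 pit2 -> P1=[3,5,0,1,2,7](2) P2=[2,7,4,5,6,0](1)
Move 6: P1 pit4 -> P1=[3,5,0,1,0,8](3) P2=[2,7,4,5,6,0](1)
Move 7: P2 pit2 -> P1=[3,5,0,1,0,8](3) P2=[2,7,0,6,7,1](2)
Move 8: P2 pit4 -> P1=[4,6,1,2,1,8](3) P2=[2,7,0,6,0,2](3)

Answer: 4 6 1 2 1 8 3 2 7 0 6 0 2 3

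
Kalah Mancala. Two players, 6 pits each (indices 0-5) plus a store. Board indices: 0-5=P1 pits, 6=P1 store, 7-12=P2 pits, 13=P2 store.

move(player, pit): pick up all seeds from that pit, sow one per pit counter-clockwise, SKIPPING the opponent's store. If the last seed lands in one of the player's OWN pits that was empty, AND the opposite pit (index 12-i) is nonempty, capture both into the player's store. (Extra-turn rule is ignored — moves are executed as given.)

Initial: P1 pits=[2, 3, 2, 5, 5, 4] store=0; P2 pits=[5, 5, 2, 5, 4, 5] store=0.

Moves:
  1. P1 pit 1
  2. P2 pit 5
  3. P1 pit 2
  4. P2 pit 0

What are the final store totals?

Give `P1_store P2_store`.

Answer: 1 5

Derivation:
Move 1: P1 pit1 -> P1=[2,0,3,6,6,4](0) P2=[5,5,2,5,4,5](0)
Move 2: P2 pit5 -> P1=[3,1,4,7,6,4](0) P2=[5,5,2,5,4,0](1)
Move 3: P1 pit2 -> P1=[3,1,0,8,7,5](1) P2=[5,5,2,5,4,0](1)
Move 4: P2 pit0 -> P1=[0,1,0,8,7,5](1) P2=[0,6,3,6,5,0](5)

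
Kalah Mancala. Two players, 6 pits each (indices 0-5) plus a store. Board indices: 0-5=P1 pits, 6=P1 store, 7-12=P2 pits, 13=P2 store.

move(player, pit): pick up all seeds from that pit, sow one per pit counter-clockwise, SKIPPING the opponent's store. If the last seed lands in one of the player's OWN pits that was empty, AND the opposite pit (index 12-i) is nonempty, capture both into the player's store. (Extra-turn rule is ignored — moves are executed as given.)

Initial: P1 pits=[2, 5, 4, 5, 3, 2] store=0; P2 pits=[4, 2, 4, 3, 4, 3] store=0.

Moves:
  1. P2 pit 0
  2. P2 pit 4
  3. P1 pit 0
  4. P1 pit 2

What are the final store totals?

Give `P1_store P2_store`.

Answer: 1 1

Derivation:
Move 1: P2 pit0 -> P1=[2,5,4,5,3,2](0) P2=[0,3,5,4,5,3](0)
Move 2: P2 pit4 -> P1=[3,6,5,5,3,2](0) P2=[0,3,5,4,0,4](1)
Move 3: P1 pit0 -> P1=[0,7,6,6,3,2](0) P2=[0,3,5,4,0,4](1)
Move 4: P1 pit2 -> P1=[0,7,0,7,4,3](1) P2=[1,4,5,4,0,4](1)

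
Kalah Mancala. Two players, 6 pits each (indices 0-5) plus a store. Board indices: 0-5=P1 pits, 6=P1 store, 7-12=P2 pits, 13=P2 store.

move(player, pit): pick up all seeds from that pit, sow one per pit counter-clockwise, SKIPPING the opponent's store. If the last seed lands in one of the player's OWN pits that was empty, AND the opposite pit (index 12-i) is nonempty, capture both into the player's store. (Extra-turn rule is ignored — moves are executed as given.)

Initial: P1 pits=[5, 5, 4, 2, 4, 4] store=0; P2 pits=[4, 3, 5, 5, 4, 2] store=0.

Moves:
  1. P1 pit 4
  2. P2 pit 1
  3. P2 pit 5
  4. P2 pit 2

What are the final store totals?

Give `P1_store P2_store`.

Move 1: P1 pit4 -> P1=[5,5,4,2,0,5](1) P2=[5,4,5,5,4,2](0)
Move 2: P2 pit1 -> P1=[5,5,4,2,0,5](1) P2=[5,0,6,6,5,3](0)
Move 3: P2 pit5 -> P1=[6,6,4,2,0,5](1) P2=[5,0,6,6,5,0](1)
Move 4: P2 pit2 -> P1=[7,7,4,2,0,5](1) P2=[5,0,0,7,6,1](2)

Answer: 1 2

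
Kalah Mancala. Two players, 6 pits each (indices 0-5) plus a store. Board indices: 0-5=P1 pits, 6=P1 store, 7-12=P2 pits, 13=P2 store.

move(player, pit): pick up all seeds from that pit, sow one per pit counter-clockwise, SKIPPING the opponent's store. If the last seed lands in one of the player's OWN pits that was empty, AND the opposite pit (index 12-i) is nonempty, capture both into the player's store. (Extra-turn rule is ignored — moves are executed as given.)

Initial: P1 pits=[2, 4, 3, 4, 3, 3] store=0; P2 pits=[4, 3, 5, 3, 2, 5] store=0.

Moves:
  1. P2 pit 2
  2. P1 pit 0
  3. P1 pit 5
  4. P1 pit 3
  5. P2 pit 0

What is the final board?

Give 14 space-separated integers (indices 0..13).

Move 1: P2 pit2 -> P1=[3,4,3,4,3,3](0) P2=[4,3,0,4,3,6](1)
Move 2: P1 pit0 -> P1=[0,5,4,5,3,3](0) P2=[4,3,0,4,3,6](1)
Move 3: P1 pit5 -> P1=[0,5,4,5,3,0](1) P2=[5,4,0,4,3,6](1)
Move 4: P1 pit3 -> P1=[0,5,4,0,4,1](2) P2=[6,5,0,4,3,6](1)
Move 5: P2 pit0 -> P1=[0,5,4,0,4,1](2) P2=[0,6,1,5,4,7](2)

Answer: 0 5 4 0 4 1 2 0 6 1 5 4 7 2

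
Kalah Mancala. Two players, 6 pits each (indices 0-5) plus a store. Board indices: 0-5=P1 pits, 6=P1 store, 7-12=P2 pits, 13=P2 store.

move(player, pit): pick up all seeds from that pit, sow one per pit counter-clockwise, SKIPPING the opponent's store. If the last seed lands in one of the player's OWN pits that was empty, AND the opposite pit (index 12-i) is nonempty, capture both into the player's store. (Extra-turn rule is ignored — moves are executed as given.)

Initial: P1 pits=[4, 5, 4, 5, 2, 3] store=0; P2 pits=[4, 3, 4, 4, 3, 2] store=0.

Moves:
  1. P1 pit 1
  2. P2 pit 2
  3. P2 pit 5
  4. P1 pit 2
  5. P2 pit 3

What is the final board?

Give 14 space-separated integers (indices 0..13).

Answer: 6 2 0 7 4 5 2 5 3 0 0 5 1 3

Derivation:
Move 1: P1 pit1 -> P1=[4,0,5,6,3,4](1) P2=[4,3,4,4,3,2](0)
Move 2: P2 pit2 -> P1=[4,0,5,6,3,4](1) P2=[4,3,0,5,4,3](1)
Move 3: P2 pit5 -> P1=[5,1,5,6,3,4](1) P2=[4,3,0,5,4,0](2)
Move 4: P1 pit2 -> P1=[5,1,0,7,4,5](2) P2=[5,3,0,5,4,0](2)
Move 5: P2 pit3 -> P1=[6,2,0,7,4,5](2) P2=[5,3,0,0,5,1](3)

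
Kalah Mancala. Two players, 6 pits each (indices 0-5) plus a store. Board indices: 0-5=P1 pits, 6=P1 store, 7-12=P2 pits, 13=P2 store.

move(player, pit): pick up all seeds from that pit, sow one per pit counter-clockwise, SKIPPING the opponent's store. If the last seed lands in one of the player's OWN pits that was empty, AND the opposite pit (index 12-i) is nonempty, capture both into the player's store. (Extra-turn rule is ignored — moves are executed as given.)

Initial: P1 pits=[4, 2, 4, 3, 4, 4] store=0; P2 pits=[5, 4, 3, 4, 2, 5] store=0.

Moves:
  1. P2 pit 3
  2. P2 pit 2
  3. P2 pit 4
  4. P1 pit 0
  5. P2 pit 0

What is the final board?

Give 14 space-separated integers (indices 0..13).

Answer: 0 4 5 4 5 5 1 0 5 1 2 1 9 2

Derivation:
Move 1: P2 pit3 -> P1=[5,2,4,3,4,4](0) P2=[5,4,3,0,3,6](1)
Move 2: P2 pit2 -> P1=[5,2,4,3,4,4](0) P2=[5,4,0,1,4,7](1)
Move 3: P2 pit4 -> P1=[6,3,4,3,4,4](0) P2=[5,4,0,1,0,8](2)
Move 4: P1 pit0 -> P1=[0,4,5,4,5,5](1) P2=[5,4,0,1,0,8](2)
Move 5: P2 pit0 -> P1=[0,4,5,4,5,5](1) P2=[0,5,1,2,1,9](2)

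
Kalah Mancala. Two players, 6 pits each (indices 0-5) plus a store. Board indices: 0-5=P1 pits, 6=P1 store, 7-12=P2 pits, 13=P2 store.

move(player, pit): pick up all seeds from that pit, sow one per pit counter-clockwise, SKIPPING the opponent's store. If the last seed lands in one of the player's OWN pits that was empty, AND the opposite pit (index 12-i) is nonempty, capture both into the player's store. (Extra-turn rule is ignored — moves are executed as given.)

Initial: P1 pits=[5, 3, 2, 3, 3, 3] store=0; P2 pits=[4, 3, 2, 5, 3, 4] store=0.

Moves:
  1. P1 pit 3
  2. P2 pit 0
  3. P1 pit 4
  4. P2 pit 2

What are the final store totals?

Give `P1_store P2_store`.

Answer: 2 0

Derivation:
Move 1: P1 pit3 -> P1=[5,3,2,0,4,4](1) P2=[4,3,2,5,3,4](0)
Move 2: P2 pit0 -> P1=[5,3,2,0,4,4](1) P2=[0,4,3,6,4,4](0)
Move 3: P1 pit4 -> P1=[5,3,2,0,0,5](2) P2=[1,5,3,6,4,4](0)
Move 4: P2 pit2 -> P1=[5,3,2,0,0,5](2) P2=[1,5,0,7,5,5](0)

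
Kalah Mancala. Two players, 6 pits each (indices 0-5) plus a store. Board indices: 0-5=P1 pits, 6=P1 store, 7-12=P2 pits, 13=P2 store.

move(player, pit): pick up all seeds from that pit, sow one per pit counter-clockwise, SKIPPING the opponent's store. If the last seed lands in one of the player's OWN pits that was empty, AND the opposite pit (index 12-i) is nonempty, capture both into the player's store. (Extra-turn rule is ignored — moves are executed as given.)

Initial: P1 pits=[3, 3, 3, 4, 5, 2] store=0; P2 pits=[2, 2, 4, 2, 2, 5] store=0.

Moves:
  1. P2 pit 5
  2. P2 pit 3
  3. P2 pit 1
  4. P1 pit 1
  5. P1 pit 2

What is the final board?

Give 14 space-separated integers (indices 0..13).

Answer: 0 0 0 7 6 3 0 2 0 5 0 3 0 11

Derivation:
Move 1: P2 pit5 -> P1=[4,4,4,5,5,2](0) P2=[2,2,4,2,2,0](1)
Move 2: P2 pit3 -> P1=[0,4,4,5,5,2](0) P2=[2,2,4,0,3,0](6)
Move 3: P2 pit1 -> P1=[0,4,0,5,5,2](0) P2=[2,0,5,0,3,0](11)
Move 4: P1 pit1 -> P1=[0,0,1,6,6,3](0) P2=[2,0,5,0,3,0](11)
Move 5: P1 pit2 -> P1=[0,0,0,7,6,3](0) P2=[2,0,5,0,3,0](11)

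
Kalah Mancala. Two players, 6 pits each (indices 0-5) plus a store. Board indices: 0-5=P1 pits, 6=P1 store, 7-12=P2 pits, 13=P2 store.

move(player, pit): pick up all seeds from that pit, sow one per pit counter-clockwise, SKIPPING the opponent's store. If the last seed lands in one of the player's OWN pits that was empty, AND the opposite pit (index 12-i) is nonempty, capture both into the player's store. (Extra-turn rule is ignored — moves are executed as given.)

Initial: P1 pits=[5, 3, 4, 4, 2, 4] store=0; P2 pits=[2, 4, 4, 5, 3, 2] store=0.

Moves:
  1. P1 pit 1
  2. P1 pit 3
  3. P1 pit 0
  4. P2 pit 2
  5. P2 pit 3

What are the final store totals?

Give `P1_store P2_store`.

Answer: 1 2

Derivation:
Move 1: P1 pit1 -> P1=[5,0,5,5,3,4](0) P2=[2,4,4,5,3,2](0)
Move 2: P1 pit3 -> P1=[5,0,5,0,4,5](1) P2=[3,5,4,5,3,2](0)
Move 3: P1 pit0 -> P1=[0,1,6,1,5,6](1) P2=[3,5,4,5,3,2](0)
Move 4: P2 pit2 -> P1=[0,1,6,1,5,6](1) P2=[3,5,0,6,4,3](1)
Move 5: P2 pit3 -> P1=[1,2,7,1,5,6](1) P2=[3,5,0,0,5,4](2)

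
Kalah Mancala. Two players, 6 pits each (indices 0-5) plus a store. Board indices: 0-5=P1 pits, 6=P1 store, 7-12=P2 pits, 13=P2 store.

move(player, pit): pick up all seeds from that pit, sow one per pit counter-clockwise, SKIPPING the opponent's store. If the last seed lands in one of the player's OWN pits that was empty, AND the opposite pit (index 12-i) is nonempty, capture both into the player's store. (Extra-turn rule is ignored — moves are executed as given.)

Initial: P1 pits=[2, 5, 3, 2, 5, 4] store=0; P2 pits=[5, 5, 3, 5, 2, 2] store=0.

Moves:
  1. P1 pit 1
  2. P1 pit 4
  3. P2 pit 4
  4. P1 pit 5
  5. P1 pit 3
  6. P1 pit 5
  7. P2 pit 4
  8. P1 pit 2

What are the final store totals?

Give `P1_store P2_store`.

Answer: 6 1

Derivation:
Move 1: P1 pit1 -> P1=[2,0,4,3,6,5](1) P2=[5,5,3,5,2,2](0)
Move 2: P1 pit4 -> P1=[2,0,4,3,0,6](2) P2=[6,6,4,6,2,2](0)
Move 3: P2 pit4 -> P1=[2,0,4,3,0,6](2) P2=[6,6,4,6,0,3](1)
Move 4: P1 pit5 -> P1=[2,0,4,3,0,0](3) P2=[7,7,5,7,1,3](1)
Move 5: P1 pit3 -> P1=[2,0,4,0,1,1](4) P2=[7,7,5,7,1,3](1)
Move 6: P1 pit5 -> P1=[2,0,4,0,1,0](5) P2=[7,7,5,7,1,3](1)
Move 7: P2 pit4 -> P1=[2,0,4,0,1,0](5) P2=[7,7,5,7,0,4](1)
Move 8: P1 pit2 -> P1=[2,0,0,1,2,1](6) P2=[7,7,5,7,0,4](1)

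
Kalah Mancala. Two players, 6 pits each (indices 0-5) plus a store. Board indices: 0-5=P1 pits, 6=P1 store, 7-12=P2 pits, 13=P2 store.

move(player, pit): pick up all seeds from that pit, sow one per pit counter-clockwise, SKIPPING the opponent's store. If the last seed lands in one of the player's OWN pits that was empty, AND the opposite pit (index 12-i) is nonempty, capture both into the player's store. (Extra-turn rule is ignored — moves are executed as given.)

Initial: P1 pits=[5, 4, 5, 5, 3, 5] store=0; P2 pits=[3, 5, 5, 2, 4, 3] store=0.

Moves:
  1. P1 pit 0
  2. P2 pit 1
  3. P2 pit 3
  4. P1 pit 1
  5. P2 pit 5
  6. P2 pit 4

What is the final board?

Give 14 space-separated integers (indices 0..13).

Move 1: P1 pit0 -> P1=[0,5,6,6,4,6](0) P2=[3,5,5,2,4,3](0)
Move 2: P2 pit1 -> P1=[0,5,6,6,4,6](0) P2=[3,0,6,3,5,4](1)
Move 3: P2 pit3 -> P1=[0,5,6,6,4,6](0) P2=[3,0,6,0,6,5](2)
Move 4: P1 pit1 -> P1=[0,0,7,7,5,7](1) P2=[3,0,6,0,6,5](2)
Move 5: P2 pit5 -> P1=[1,1,8,8,5,7](1) P2=[3,0,6,0,6,0](3)
Move 6: P2 pit4 -> P1=[2,2,9,9,5,7](1) P2=[3,0,6,0,0,1](4)

Answer: 2 2 9 9 5 7 1 3 0 6 0 0 1 4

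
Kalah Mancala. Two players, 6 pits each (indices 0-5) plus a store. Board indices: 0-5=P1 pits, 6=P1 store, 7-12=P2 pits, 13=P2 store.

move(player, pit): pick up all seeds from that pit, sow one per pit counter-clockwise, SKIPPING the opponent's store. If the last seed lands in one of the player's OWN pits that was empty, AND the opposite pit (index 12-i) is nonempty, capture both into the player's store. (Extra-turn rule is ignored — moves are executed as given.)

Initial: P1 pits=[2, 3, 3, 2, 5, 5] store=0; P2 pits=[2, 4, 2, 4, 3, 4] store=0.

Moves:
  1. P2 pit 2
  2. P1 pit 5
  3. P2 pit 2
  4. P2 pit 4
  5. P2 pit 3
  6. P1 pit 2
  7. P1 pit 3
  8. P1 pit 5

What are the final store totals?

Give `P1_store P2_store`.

Answer: 4 2

Derivation:
Move 1: P2 pit2 -> P1=[2,3,3,2,5,5](0) P2=[2,4,0,5,4,4](0)
Move 2: P1 pit5 -> P1=[2,3,3,2,5,0](1) P2=[3,5,1,6,4,4](0)
Move 3: P2 pit2 -> P1=[2,3,3,2,5,0](1) P2=[3,5,0,7,4,4](0)
Move 4: P2 pit4 -> P1=[3,4,3,2,5,0](1) P2=[3,5,0,7,0,5](1)
Move 5: P2 pit3 -> P1=[4,5,4,3,5,0](1) P2=[3,5,0,0,1,6](2)
Move 6: P1 pit2 -> P1=[4,5,0,4,6,1](2) P2=[3,5,0,0,1,6](2)
Move 7: P1 pit3 -> P1=[4,5,0,0,7,2](3) P2=[4,5,0,0,1,6](2)
Move 8: P1 pit5 -> P1=[4,5,0,0,7,0](4) P2=[5,5,0,0,1,6](2)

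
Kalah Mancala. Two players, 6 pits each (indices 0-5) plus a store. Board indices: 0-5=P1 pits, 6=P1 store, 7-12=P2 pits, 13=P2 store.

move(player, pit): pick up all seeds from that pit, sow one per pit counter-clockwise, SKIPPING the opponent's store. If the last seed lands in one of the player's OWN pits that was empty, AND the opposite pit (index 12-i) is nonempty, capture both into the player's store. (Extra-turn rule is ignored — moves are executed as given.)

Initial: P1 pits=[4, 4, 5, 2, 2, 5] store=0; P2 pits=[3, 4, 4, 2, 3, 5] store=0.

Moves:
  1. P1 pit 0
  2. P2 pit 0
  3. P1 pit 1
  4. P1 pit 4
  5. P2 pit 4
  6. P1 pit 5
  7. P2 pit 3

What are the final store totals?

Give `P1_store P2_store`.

Move 1: P1 pit0 -> P1=[0,5,6,3,3,5](0) P2=[3,4,4,2,3,5](0)
Move 2: P2 pit0 -> P1=[0,5,6,3,3,5](0) P2=[0,5,5,3,3,5](0)
Move 3: P1 pit1 -> P1=[0,0,7,4,4,6](1) P2=[0,5,5,3,3,5](0)
Move 4: P1 pit4 -> P1=[0,0,7,4,0,7](2) P2=[1,6,5,3,3,5](0)
Move 5: P2 pit4 -> P1=[1,0,7,4,0,7](2) P2=[1,6,5,3,0,6](1)
Move 6: P1 pit5 -> P1=[1,0,7,4,0,0](3) P2=[2,7,6,4,1,7](1)
Move 7: P2 pit3 -> P1=[2,0,7,4,0,0](3) P2=[2,7,6,0,2,8](2)

Answer: 3 2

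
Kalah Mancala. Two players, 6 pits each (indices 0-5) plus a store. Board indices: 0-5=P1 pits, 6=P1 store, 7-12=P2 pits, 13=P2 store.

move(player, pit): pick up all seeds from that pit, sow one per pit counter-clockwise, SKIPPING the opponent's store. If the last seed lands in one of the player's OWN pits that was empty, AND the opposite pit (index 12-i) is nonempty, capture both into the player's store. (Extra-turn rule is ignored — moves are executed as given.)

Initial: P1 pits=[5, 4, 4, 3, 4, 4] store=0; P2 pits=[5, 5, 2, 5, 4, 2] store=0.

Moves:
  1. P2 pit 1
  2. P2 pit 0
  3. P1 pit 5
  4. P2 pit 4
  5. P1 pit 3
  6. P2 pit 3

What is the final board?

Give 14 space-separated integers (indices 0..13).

Move 1: P2 pit1 -> P1=[5,4,4,3,4,4](0) P2=[5,0,3,6,5,3](1)
Move 2: P2 pit0 -> P1=[5,4,4,3,4,4](0) P2=[0,1,4,7,6,4](1)
Move 3: P1 pit5 -> P1=[5,4,4,3,4,0](1) P2=[1,2,5,7,6,4](1)
Move 4: P2 pit4 -> P1=[6,5,5,4,4,0](1) P2=[1,2,5,7,0,5](2)
Move 5: P1 pit3 -> P1=[6,5,5,0,5,1](2) P2=[2,2,5,7,0,5](2)
Move 6: P2 pit3 -> P1=[7,6,6,1,5,1](2) P2=[2,2,5,0,1,6](3)

Answer: 7 6 6 1 5 1 2 2 2 5 0 1 6 3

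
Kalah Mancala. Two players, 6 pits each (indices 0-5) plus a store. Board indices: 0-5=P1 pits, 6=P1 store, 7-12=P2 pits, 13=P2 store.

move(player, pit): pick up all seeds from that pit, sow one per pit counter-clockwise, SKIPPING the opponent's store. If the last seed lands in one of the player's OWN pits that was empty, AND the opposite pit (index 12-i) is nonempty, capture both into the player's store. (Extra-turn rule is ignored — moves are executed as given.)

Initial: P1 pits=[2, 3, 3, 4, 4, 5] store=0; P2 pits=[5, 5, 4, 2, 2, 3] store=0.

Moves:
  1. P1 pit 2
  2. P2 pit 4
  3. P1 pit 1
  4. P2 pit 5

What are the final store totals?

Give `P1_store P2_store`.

Move 1: P1 pit2 -> P1=[2,3,0,5,5,6](0) P2=[5,5,4,2,2,3](0)
Move 2: P2 pit4 -> P1=[2,3,0,5,5,6](0) P2=[5,5,4,2,0,4](1)
Move 3: P1 pit1 -> P1=[2,0,1,6,6,6](0) P2=[5,5,4,2,0,4](1)
Move 4: P2 pit5 -> P1=[3,1,2,6,6,6](0) P2=[5,5,4,2,0,0](2)

Answer: 0 2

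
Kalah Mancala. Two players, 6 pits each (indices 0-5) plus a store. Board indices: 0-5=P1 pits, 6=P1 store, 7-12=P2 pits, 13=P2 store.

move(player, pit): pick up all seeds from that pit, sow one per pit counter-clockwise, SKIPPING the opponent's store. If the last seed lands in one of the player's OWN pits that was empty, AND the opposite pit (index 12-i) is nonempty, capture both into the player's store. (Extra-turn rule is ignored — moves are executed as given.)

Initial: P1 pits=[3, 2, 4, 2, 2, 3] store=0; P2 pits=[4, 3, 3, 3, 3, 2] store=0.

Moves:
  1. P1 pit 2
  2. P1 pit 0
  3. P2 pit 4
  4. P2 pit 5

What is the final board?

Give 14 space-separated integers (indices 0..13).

Answer: 2 4 1 4 3 4 1 4 3 3 3 0 0 2

Derivation:
Move 1: P1 pit2 -> P1=[3,2,0,3,3,4](1) P2=[4,3,3,3,3,2](0)
Move 2: P1 pit0 -> P1=[0,3,1,4,3,4](1) P2=[4,3,3,3,3,2](0)
Move 3: P2 pit4 -> P1=[1,3,1,4,3,4](1) P2=[4,3,3,3,0,3](1)
Move 4: P2 pit5 -> P1=[2,4,1,4,3,4](1) P2=[4,3,3,3,0,0](2)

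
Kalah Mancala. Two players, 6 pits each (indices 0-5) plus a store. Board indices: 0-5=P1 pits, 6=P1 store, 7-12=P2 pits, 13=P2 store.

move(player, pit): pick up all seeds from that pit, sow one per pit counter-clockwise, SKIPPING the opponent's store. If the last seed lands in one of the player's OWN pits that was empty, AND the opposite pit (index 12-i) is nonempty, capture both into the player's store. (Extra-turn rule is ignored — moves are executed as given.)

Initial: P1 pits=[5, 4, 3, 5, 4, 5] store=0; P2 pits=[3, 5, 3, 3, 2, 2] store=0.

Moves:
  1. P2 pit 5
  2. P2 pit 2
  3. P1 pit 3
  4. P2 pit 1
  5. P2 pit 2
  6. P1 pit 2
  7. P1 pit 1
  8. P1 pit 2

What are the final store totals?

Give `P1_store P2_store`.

Move 1: P2 pit5 -> P1=[6,4,3,5,4,5](0) P2=[3,5,3,3,2,0](1)
Move 2: P2 pit2 -> P1=[0,4,3,5,4,5](0) P2=[3,5,0,4,3,0](8)
Move 3: P1 pit3 -> P1=[0,4,3,0,5,6](1) P2=[4,6,0,4,3,0](8)
Move 4: P2 pit1 -> P1=[1,4,3,0,5,6](1) P2=[4,0,1,5,4,1](9)
Move 5: P2 pit2 -> P1=[1,4,3,0,5,6](1) P2=[4,0,0,6,4,1](9)
Move 6: P1 pit2 -> P1=[1,4,0,1,6,7](1) P2=[4,0,0,6,4,1](9)
Move 7: P1 pit1 -> P1=[1,0,1,2,7,8](1) P2=[4,0,0,6,4,1](9)
Move 8: P1 pit2 -> P1=[1,0,0,3,7,8](1) P2=[4,0,0,6,4,1](9)

Answer: 1 9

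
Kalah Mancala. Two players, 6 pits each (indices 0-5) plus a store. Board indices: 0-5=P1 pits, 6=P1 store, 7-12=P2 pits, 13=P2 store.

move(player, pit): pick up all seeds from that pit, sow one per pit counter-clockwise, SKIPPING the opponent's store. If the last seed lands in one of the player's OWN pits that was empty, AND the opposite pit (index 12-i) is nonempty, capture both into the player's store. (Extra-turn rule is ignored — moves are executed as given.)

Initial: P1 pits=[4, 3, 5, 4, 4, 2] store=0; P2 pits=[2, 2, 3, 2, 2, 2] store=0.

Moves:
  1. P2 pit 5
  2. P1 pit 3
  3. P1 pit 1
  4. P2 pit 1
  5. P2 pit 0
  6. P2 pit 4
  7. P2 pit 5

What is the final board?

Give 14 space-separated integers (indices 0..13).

Answer: 5 0 6 1 6 3 1 0 1 5 4 0 0 3

Derivation:
Move 1: P2 pit5 -> P1=[5,3,5,4,4,2](0) P2=[2,2,3,2,2,0](1)
Move 2: P1 pit3 -> P1=[5,3,5,0,5,3](1) P2=[3,2,3,2,2,0](1)
Move 3: P1 pit1 -> P1=[5,0,6,1,6,3](1) P2=[3,2,3,2,2,0](1)
Move 4: P2 pit1 -> P1=[5,0,6,1,6,3](1) P2=[3,0,4,3,2,0](1)
Move 5: P2 pit0 -> P1=[5,0,6,1,6,3](1) P2=[0,1,5,4,2,0](1)
Move 6: P2 pit4 -> P1=[5,0,6,1,6,3](1) P2=[0,1,5,4,0,1](2)
Move 7: P2 pit5 -> P1=[5,0,6,1,6,3](1) P2=[0,1,5,4,0,0](3)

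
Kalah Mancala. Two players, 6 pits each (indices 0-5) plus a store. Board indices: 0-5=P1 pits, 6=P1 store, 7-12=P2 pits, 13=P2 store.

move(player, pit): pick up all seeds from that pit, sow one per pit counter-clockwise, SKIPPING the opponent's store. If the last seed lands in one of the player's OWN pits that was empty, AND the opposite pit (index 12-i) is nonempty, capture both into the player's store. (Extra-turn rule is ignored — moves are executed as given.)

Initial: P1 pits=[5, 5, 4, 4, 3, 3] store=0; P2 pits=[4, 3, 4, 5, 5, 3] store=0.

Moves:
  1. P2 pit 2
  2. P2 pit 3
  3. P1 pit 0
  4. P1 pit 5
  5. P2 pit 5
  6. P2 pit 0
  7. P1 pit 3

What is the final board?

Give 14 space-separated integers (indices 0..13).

Move 1: P2 pit2 -> P1=[5,5,4,4,3,3](0) P2=[4,3,0,6,6,4](1)
Move 2: P2 pit3 -> P1=[6,6,5,4,3,3](0) P2=[4,3,0,0,7,5](2)
Move 3: P1 pit0 -> P1=[0,7,6,5,4,4](1) P2=[4,3,0,0,7,5](2)
Move 4: P1 pit5 -> P1=[0,7,6,5,4,0](2) P2=[5,4,1,0,7,5](2)
Move 5: P2 pit5 -> P1=[1,8,7,6,4,0](2) P2=[5,4,1,0,7,0](3)
Move 6: P2 pit0 -> P1=[0,8,7,6,4,0](2) P2=[0,5,2,1,8,0](5)
Move 7: P1 pit3 -> P1=[0,8,7,0,5,1](3) P2=[1,6,3,1,8,0](5)

Answer: 0 8 7 0 5 1 3 1 6 3 1 8 0 5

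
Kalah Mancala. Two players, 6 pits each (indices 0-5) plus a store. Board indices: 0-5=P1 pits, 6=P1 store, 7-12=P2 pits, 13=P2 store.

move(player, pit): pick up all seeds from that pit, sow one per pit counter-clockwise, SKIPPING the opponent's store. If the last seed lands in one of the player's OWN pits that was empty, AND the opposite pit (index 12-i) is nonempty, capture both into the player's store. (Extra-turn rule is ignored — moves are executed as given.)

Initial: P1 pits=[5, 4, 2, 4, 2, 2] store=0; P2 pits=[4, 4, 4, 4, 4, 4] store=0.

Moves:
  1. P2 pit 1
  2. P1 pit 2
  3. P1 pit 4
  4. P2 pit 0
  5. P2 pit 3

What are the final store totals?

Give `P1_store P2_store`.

Move 1: P2 pit1 -> P1=[5,4,2,4,2,2](0) P2=[4,0,5,5,5,5](0)
Move 2: P1 pit2 -> P1=[5,4,0,5,3,2](0) P2=[4,0,5,5,5,5](0)
Move 3: P1 pit4 -> P1=[5,4,0,5,0,3](1) P2=[5,0,5,5,5,5](0)
Move 4: P2 pit0 -> P1=[5,4,0,5,0,3](1) P2=[0,1,6,6,6,6](0)
Move 5: P2 pit3 -> P1=[6,5,1,5,0,3](1) P2=[0,1,6,0,7,7](1)

Answer: 1 1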